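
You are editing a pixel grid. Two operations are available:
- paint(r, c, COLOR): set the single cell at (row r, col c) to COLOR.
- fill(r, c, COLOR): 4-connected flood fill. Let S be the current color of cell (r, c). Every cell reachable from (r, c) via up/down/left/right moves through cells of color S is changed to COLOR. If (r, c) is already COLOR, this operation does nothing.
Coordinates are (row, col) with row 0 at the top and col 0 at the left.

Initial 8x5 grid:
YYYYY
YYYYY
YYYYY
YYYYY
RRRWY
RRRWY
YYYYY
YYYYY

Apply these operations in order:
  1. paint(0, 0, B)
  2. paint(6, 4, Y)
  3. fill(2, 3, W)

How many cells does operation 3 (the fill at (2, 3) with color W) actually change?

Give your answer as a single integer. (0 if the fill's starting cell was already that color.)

Answer: 31

Derivation:
After op 1 paint(0,0,B):
BYYYY
YYYYY
YYYYY
YYYYY
RRRWY
RRRWY
YYYYY
YYYYY
After op 2 paint(6,4,Y):
BYYYY
YYYYY
YYYYY
YYYYY
RRRWY
RRRWY
YYYYY
YYYYY
After op 3 fill(2,3,W) [31 cells changed]:
BWWWW
WWWWW
WWWWW
WWWWW
RRRWW
RRRWW
WWWWW
WWWWW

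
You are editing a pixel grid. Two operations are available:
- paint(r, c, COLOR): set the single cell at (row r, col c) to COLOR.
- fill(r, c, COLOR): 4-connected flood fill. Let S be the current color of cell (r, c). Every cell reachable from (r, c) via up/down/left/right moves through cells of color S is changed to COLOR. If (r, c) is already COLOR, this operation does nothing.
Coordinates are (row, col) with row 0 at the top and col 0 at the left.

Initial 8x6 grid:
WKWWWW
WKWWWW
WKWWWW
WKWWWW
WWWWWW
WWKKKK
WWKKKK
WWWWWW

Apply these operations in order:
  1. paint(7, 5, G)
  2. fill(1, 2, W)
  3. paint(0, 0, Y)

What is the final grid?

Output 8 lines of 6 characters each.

After op 1 paint(7,5,G):
WKWWWW
WKWWWW
WKWWWW
WKWWWW
WWWWWW
WWKKKK
WWKKKK
WWWWWG
After op 2 fill(1,2,W) [0 cells changed]:
WKWWWW
WKWWWW
WKWWWW
WKWWWW
WWWWWW
WWKKKK
WWKKKK
WWWWWG
After op 3 paint(0,0,Y):
YKWWWW
WKWWWW
WKWWWW
WKWWWW
WWWWWW
WWKKKK
WWKKKK
WWWWWG

Answer: YKWWWW
WKWWWW
WKWWWW
WKWWWW
WWWWWW
WWKKKK
WWKKKK
WWWWWG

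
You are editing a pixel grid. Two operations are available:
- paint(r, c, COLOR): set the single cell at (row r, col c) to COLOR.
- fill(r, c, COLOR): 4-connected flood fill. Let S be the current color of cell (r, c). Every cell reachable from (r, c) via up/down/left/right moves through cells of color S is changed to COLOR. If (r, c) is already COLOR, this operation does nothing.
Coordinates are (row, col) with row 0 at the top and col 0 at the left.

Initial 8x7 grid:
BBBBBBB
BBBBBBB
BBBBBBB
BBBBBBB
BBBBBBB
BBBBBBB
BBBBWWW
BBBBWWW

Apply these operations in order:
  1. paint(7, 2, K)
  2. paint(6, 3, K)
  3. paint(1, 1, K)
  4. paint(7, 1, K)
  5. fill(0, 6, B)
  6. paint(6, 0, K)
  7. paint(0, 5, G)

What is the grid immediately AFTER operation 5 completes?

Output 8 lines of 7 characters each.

Answer: BBBBBBB
BKBBBBB
BBBBBBB
BBBBBBB
BBBBBBB
BBBBBBB
BBBKWWW
BKKBWWW

Derivation:
After op 1 paint(7,2,K):
BBBBBBB
BBBBBBB
BBBBBBB
BBBBBBB
BBBBBBB
BBBBBBB
BBBBWWW
BBKBWWW
After op 2 paint(6,3,K):
BBBBBBB
BBBBBBB
BBBBBBB
BBBBBBB
BBBBBBB
BBBBBBB
BBBKWWW
BBKBWWW
After op 3 paint(1,1,K):
BBBBBBB
BKBBBBB
BBBBBBB
BBBBBBB
BBBBBBB
BBBBBBB
BBBKWWW
BBKBWWW
After op 4 paint(7,1,K):
BBBBBBB
BKBBBBB
BBBBBBB
BBBBBBB
BBBBBBB
BBBBBBB
BBBKWWW
BKKBWWW
After op 5 fill(0,6,B) [0 cells changed]:
BBBBBBB
BKBBBBB
BBBBBBB
BBBBBBB
BBBBBBB
BBBBBBB
BBBKWWW
BKKBWWW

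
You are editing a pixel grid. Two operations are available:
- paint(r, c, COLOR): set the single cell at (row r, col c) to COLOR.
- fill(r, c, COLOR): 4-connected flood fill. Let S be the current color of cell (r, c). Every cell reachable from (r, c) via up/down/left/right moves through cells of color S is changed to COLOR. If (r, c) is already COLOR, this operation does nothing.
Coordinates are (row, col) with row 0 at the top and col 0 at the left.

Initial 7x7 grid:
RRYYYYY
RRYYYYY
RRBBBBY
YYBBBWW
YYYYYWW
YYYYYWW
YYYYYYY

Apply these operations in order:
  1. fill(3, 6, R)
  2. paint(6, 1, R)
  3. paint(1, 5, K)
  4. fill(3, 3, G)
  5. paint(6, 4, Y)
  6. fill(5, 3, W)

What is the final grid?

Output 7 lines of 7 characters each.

After op 1 fill(3,6,R) [6 cells changed]:
RRYYYYY
RRYYYYY
RRBBBBY
YYBBBRR
YYYYYRR
YYYYYRR
YYYYYYY
After op 2 paint(6,1,R):
RRYYYYY
RRYYYYY
RRBBBBY
YYBBBRR
YYYYYRR
YYYYYRR
YRYYYYY
After op 3 paint(1,5,K):
RRYYYYY
RRYYYKY
RRBBBBY
YYBBBRR
YYYYYRR
YYYYYRR
YRYYYYY
After op 4 fill(3,3,G) [7 cells changed]:
RRYYYYY
RRYYYKY
RRGGGGY
YYGGGRR
YYYYYRR
YYYYYRR
YRYYYYY
After op 5 paint(6,4,Y):
RRYYYYY
RRYYYKY
RRGGGGY
YYGGGRR
YYYYYRR
YYYYYRR
YRYYYYY
After op 6 fill(5,3,W) [18 cells changed]:
RRYYYYY
RRYYYKY
RRGGGGY
WWGGGRR
WWWWWRR
WWWWWRR
WRWWWWW

Answer: RRYYYYY
RRYYYKY
RRGGGGY
WWGGGRR
WWWWWRR
WWWWWRR
WRWWWWW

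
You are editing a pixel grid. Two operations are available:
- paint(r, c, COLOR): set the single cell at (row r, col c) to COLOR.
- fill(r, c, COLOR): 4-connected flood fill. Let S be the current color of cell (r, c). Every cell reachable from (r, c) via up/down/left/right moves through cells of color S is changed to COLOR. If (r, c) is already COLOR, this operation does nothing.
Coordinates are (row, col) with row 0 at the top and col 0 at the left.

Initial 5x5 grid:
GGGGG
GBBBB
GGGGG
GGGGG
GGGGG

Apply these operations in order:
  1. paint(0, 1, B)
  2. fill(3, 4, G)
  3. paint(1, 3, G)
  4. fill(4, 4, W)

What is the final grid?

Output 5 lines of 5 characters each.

Answer: WBWWW
WBBWB
WWWWW
WWWWW
WWWWW

Derivation:
After op 1 paint(0,1,B):
GBGGG
GBBBB
GGGGG
GGGGG
GGGGG
After op 2 fill(3,4,G) [0 cells changed]:
GBGGG
GBBBB
GGGGG
GGGGG
GGGGG
After op 3 paint(1,3,G):
GBGGG
GBBGB
GGGGG
GGGGG
GGGGG
After op 4 fill(4,4,W) [21 cells changed]:
WBWWW
WBBWB
WWWWW
WWWWW
WWWWW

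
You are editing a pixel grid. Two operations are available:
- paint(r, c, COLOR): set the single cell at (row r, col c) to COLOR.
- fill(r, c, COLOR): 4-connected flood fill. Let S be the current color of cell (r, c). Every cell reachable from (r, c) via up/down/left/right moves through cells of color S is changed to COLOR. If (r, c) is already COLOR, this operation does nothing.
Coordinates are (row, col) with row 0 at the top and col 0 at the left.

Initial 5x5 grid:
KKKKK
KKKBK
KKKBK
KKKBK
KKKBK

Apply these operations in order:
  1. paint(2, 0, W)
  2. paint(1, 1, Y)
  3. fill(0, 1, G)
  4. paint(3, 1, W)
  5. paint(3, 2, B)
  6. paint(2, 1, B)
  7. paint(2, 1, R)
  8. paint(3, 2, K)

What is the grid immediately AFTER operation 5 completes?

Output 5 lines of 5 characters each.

Answer: GGGGG
GYGBG
WGGBG
GWBBG
GGGBG

Derivation:
After op 1 paint(2,0,W):
KKKKK
KKKBK
WKKBK
KKKBK
KKKBK
After op 2 paint(1,1,Y):
KKKKK
KYKBK
WKKBK
KKKBK
KKKBK
After op 3 fill(0,1,G) [19 cells changed]:
GGGGG
GYGBG
WGGBG
GGGBG
GGGBG
After op 4 paint(3,1,W):
GGGGG
GYGBG
WGGBG
GWGBG
GGGBG
After op 5 paint(3,2,B):
GGGGG
GYGBG
WGGBG
GWBBG
GGGBG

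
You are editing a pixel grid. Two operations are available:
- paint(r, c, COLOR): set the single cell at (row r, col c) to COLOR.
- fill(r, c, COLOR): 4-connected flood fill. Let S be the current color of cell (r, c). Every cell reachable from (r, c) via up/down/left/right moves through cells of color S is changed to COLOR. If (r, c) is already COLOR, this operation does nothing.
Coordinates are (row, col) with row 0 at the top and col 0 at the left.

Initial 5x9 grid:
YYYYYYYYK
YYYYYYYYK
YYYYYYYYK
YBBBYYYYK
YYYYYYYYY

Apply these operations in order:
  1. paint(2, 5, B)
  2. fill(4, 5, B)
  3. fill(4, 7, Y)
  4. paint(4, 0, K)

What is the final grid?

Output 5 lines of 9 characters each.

Answer: YYYYYYYYK
YYYYYYYYK
YYYYYYYYK
YYYYYYYYK
KYYYYYYYY

Derivation:
After op 1 paint(2,5,B):
YYYYYYYYK
YYYYYYYYK
YYYYYBYYK
YBBBYYYYK
YYYYYYYYY
After op 2 fill(4,5,B) [37 cells changed]:
BBBBBBBBK
BBBBBBBBK
BBBBBBBBK
BBBBBBBBK
BBBBBBBBB
After op 3 fill(4,7,Y) [41 cells changed]:
YYYYYYYYK
YYYYYYYYK
YYYYYYYYK
YYYYYYYYK
YYYYYYYYY
After op 4 paint(4,0,K):
YYYYYYYYK
YYYYYYYYK
YYYYYYYYK
YYYYYYYYK
KYYYYYYYY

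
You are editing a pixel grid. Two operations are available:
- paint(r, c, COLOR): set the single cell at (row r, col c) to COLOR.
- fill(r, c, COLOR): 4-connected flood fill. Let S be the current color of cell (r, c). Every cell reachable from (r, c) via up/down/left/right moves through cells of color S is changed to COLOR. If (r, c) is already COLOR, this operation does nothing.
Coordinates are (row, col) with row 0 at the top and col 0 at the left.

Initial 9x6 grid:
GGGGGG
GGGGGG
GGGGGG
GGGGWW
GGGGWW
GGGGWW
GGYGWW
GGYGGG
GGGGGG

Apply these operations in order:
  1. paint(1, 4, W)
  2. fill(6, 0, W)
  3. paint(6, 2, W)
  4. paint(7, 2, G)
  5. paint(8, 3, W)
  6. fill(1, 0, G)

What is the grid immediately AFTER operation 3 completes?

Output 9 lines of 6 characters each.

After op 1 paint(1,4,W):
GGGGGG
GGGGWG
GGGGGG
GGGGWW
GGGGWW
GGGGWW
GGYGWW
GGYGGG
GGGGGG
After op 2 fill(6,0,W) [43 cells changed]:
WWWWWW
WWWWWW
WWWWWW
WWWWWW
WWWWWW
WWWWWW
WWYWWW
WWYWWW
WWWWWW
After op 3 paint(6,2,W):
WWWWWW
WWWWWW
WWWWWW
WWWWWW
WWWWWW
WWWWWW
WWWWWW
WWYWWW
WWWWWW

Answer: WWWWWW
WWWWWW
WWWWWW
WWWWWW
WWWWWW
WWWWWW
WWWWWW
WWYWWW
WWWWWW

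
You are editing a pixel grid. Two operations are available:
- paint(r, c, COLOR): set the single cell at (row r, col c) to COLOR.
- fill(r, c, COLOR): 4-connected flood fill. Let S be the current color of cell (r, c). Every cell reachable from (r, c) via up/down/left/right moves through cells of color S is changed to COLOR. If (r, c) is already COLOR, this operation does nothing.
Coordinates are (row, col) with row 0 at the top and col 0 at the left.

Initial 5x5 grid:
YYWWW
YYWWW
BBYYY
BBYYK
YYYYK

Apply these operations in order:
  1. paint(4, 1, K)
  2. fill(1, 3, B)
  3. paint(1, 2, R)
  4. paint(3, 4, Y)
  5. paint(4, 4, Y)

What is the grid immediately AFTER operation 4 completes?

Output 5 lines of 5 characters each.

Answer: YYBBB
YYRBB
BBYYY
BBYYY
YKYYK

Derivation:
After op 1 paint(4,1,K):
YYWWW
YYWWW
BBYYY
BBYYK
YKYYK
After op 2 fill(1,3,B) [6 cells changed]:
YYBBB
YYBBB
BBYYY
BBYYK
YKYYK
After op 3 paint(1,2,R):
YYBBB
YYRBB
BBYYY
BBYYK
YKYYK
After op 4 paint(3,4,Y):
YYBBB
YYRBB
BBYYY
BBYYY
YKYYK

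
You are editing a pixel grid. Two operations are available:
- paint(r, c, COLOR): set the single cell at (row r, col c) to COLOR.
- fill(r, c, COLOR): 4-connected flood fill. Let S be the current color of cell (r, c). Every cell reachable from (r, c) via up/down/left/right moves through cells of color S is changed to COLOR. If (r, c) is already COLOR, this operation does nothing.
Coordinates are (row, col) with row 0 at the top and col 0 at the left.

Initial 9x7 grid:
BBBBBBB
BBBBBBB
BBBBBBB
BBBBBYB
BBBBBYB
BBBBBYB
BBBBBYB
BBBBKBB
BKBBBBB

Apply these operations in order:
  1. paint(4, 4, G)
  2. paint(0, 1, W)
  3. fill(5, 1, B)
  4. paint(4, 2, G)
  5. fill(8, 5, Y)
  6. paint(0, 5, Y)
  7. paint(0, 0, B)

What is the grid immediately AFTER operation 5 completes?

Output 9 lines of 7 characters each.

After op 1 paint(4,4,G):
BBBBBBB
BBBBBBB
BBBBBBB
BBBBBYB
BBBBGYB
BBBBBYB
BBBBBYB
BBBBKBB
BKBBBBB
After op 2 paint(0,1,W):
BWBBBBB
BBBBBBB
BBBBBBB
BBBBBYB
BBBBGYB
BBBBBYB
BBBBBYB
BBBBKBB
BKBBBBB
After op 3 fill(5,1,B) [0 cells changed]:
BWBBBBB
BBBBBBB
BBBBBBB
BBBBBYB
BBBBGYB
BBBBBYB
BBBBBYB
BBBBKBB
BKBBBBB
After op 4 paint(4,2,G):
BWBBBBB
BBBBBBB
BBBBBBB
BBBBBYB
BBGBGYB
BBBBBYB
BBBBBYB
BBBBKBB
BKBBBBB
After op 5 fill(8,5,Y) [54 cells changed]:
YWYYYYY
YYYYYYY
YYYYYYY
YYYYYYY
YYGYGYY
YYYYYYY
YYYYYYY
YYYYKYY
YKYYYYY

Answer: YWYYYYY
YYYYYYY
YYYYYYY
YYYYYYY
YYGYGYY
YYYYYYY
YYYYYYY
YYYYKYY
YKYYYYY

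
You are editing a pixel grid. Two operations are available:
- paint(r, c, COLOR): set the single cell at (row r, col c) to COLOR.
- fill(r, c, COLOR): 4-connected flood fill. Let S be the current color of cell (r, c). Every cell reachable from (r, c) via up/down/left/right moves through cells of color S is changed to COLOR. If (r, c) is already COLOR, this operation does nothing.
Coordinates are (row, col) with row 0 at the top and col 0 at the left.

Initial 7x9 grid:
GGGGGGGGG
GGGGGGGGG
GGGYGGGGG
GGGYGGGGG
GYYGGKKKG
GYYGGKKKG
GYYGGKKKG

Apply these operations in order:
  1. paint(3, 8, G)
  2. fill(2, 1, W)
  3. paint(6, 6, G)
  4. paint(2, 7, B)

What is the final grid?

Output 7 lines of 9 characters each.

After op 1 paint(3,8,G):
GGGGGGGGG
GGGGGGGGG
GGGYGGGGG
GGGYGGGGG
GYYGGKKKG
GYYGGKKKG
GYYGGKKKG
After op 2 fill(2,1,W) [46 cells changed]:
WWWWWWWWW
WWWWWWWWW
WWWYWWWWW
WWWYWWWWW
WYYWWKKKW
WYYWWKKKW
WYYWWKKKW
After op 3 paint(6,6,G):
WWWWWWWWW
WWWWWWWWW
WWWYWWWWW
WWWYWWWWW
WYYWWKKKW
WYYWWKKKW
WYYWWKGKW
After op 4 paint(2,7,B):
WWWWWWWWW
WWWWWWWWW
WWWYWWWBW
WWWYWWWWW
WYYWWKKKW
WYYWWKKKW
WYYWWKGKW

Answer: WWWWWWWWW
WWWWWWWWW
WWWYWWWBW
WWWYWWWWW
WYYWWKKKW
WYYWWKKKW
WYYWWKGKW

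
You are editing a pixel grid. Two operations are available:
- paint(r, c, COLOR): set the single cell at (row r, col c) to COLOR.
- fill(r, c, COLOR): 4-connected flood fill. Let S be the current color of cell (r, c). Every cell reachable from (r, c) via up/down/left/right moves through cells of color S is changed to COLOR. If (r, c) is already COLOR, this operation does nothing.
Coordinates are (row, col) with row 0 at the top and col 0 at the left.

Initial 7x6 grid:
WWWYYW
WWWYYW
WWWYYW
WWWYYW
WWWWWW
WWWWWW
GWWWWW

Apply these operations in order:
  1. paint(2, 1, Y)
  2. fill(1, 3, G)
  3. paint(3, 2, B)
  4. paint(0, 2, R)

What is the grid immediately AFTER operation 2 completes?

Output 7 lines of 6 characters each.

After op 1 paint(2,1,Y):
WWWYYW
WWWYYW
WYWYYW
WWWYYW
WWWWWW
WWWWWW
GWWWWW
After op 2 fill(1,3,G) [8 cells changed]:
WWWGGW
WWWGGW
WYWGGW
WWWGGW
WWWWWW
WWWWWW
GWWWWW

Answer: WWWGGW
WWWGGW
WYWGGW
WWWGGW
WWWWWW
WWWWWW
GWWWWW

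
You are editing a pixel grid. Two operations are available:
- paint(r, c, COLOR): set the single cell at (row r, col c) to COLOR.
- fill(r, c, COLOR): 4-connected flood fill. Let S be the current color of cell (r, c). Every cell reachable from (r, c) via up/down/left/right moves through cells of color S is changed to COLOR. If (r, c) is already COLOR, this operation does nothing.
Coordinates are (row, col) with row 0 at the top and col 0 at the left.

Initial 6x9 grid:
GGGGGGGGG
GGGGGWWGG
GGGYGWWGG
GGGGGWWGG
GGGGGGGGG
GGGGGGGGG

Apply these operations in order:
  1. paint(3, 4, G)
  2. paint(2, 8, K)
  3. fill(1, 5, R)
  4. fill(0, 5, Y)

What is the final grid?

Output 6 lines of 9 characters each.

Answer: YYYYYYYYY
YYYYYRRYY
YYYYYRRYK
YYYYYRRYY
YYYYYYYYY
YYYYYYYYY

Derivation:
After op 1 paint(3,4,G):
GGGGGGGGG
GGGGGWWGG
GGGYGWWGG
GGGGGWWGG
GGGGGGGGG
GGGGGGGGG
After op 2 paint(2,8,K):
GGGGGGGGG
GGGGGWWGG
GGGYGWWGK
GGGGGWWGG
GGGGGGGGG
GGGGGGGGG
After op 3 fill(1,5,R) [6 cells changed]:
GGGGGGGGG
GGGGGRRGG
GGGYGRRGK
GGGGGRRGG
GGGGGGGGG
GGGGGGGGG
After op 4 fill(0,5,Y) [46 cells changed]:
YYYYYYYYY
YYYYYRRYY
YYYYYRRYK
YYYYYRRYY
YYYYYYYYY
YYYYYYYYY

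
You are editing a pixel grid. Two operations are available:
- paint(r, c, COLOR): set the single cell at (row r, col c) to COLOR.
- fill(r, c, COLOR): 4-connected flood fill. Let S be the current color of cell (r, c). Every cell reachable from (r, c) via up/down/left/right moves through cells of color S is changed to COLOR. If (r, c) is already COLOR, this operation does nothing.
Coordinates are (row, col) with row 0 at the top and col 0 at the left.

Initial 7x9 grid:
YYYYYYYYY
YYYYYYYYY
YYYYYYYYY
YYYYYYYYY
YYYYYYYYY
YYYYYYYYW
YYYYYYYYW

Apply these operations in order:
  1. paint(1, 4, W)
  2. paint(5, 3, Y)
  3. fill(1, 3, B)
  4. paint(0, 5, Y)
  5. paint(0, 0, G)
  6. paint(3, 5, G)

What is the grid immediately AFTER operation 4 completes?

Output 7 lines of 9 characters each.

Answer: BBBBBYBBB
BBBBWBBBB
BBBBBBBBB
BBBBBBBBB
BBBBBBBBB
BBBBBBBBW
BBBBBBBBW

Derivation:
After op 1 paint(1,4,W):
YYYYYYYYY
YYYYWYYYY
YYYYYYYYY
YYYYYYYYY
YYYYYYYYY
YYYYYYYYW
YYYYYYYYW
After op 2 paint(5,3,Y):
YYYYYYYYY
YYYYWYYYY
YYYYYYYYY
YYYYYYYYY
YYYYYYYYY
YYYYYYYYW
YYYYYYYYW
After op 3 fill(1,3,B) [60 cells changed]:
BBBBBBBBB
BBBBWBBBB
BBBBBBBBB
BBBBBBBBB
BBBBBBBBB
BBBBBBBBW
BBBBBBBBW
After op 4 paint(0,5,Y):
BBBBBYBBB
BBBBWBBBB
BBBBBBBBB
BBBBBBBBB
BBBBBBBBB
BBBBBBBBW
BBBBBBBBW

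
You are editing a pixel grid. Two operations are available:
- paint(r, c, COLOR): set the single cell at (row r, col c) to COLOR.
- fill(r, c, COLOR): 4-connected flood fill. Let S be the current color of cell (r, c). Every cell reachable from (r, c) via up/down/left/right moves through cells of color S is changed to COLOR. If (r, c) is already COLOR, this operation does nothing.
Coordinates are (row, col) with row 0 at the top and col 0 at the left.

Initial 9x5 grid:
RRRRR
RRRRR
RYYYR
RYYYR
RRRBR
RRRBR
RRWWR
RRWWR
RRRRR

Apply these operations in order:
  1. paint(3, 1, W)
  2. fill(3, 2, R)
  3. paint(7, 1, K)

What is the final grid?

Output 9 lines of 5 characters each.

After op 1 paint(3,1,W):
RRRRR
RRRRR
RYYYR
RWYYR
RRRBR
RRRBR
RRWWR
RRWWR
RRRRR
After op 2 fill(3,2,R) [5 cells changed]:
RRRRR
RRRRR
RRRRR
RWRRR
RRRBR
RRRBR
RRWWR
RRWWR
RRRRR
After op 3 paint(7,1,K):
RRRRR
RRRRR
RRRRR
RWRRR
RRRBR
RRRBR
RRWWR
RKWWR
RRRRR

Answer: RRRRR
RRRRR
RRRRR
RWRRR
RRRBR
RRRBR
RRWWR
RKWWR
RRRRR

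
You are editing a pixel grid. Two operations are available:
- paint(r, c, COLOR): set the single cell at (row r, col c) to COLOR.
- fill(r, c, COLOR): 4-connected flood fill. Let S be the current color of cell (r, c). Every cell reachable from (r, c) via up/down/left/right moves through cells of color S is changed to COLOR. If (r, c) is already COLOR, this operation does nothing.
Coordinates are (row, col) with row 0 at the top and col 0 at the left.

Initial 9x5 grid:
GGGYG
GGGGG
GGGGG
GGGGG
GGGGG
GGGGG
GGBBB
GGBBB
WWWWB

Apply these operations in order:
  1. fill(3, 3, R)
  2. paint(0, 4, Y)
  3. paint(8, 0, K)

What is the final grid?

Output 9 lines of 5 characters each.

After op 1 fill(3,3,R) [33 cells changed]:
RRRYR
RRRRR
RRRRR
RRRRR
RRRRR
RRRRR
RRBBB
RRBBB
WWWWB
After op 2 paint(0,4,Y):
RRRYY
RRRRR
RRRRR
RRRRR
RRRRR
RRRRR
RRBBB
RRBBB
WWWWB
After op 3 paint(8,0,K):
RRRYY
RRRRR
RRRRR
RRRRR
RRRRR
RRRRR
RRBBB
RRBBB
KWWWB

Answer: RRRYY
RRRRR
RRRRR
RRRRR
RRRRR
RRRRR
RRBBB
RRBBB
KWWWB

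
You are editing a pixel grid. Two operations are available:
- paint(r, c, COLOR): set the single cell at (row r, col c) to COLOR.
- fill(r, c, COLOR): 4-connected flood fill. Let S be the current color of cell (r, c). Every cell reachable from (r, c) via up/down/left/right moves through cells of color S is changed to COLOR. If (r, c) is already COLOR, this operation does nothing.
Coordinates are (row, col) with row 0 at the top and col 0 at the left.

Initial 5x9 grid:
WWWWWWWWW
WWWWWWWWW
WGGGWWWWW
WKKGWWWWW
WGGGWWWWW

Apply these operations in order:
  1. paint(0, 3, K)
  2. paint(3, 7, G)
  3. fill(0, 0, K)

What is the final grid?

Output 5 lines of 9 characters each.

After op 1 paint(0,3,K):
WWWKWWWWW
WWWWWWWWW
WGGGWWWWW
WKKGWWWWW
WGGGWWWWW
After op 2 paint(3,7,G):
WWWKWWWWW
WWWWWWWWW
WGGGWWWWW
WKKGWWWGW
WGGGWWWWW
After op 3 fill(0,0,K) [34 cells changed]:
KKKKKKKKK
KKKKKKKKK
KGGGKKKKK
KKKGKKKGK
KGGGKKKKK

Answer: KKKKKKKKK
KKKKKKKKK
KGGGKKKKK
KKKGKKKGK
KGGGKKKKK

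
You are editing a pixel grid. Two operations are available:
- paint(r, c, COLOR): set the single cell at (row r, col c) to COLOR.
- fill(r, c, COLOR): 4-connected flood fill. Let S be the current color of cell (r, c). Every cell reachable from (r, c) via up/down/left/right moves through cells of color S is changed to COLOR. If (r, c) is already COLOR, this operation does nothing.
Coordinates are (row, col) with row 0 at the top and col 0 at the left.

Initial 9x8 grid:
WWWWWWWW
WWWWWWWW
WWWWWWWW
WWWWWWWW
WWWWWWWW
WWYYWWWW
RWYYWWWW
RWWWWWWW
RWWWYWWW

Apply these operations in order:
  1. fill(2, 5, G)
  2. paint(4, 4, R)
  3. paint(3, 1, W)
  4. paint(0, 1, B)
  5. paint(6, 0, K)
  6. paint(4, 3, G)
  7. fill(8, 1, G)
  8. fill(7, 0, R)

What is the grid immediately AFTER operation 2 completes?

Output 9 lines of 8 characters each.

Answer: GGGGGGGG
GGGGGGGG
GGGGGGGG
GGGGGGGG
GGGGRGGG
GGYYGGGG
RGYYGGGG
RGGGGGGG
RGGGYGGG

Derivation:
After op 1 fill(2,5,G) [64 cells changed]:
GGGGGGGG
GGGGGGGG
GGGGGGGG
GGGGGGGG
GGGGGGGG
GGYYGGGG
RGYYGGGG
RGGGGGGG
RGGGYGGG
After op 2 paint(4,4,R):
GGGGGGGG
GGGGGGGG
GGGGGGGG
GGGGGGGG
GGGGRGGG
GGYYGGGG
RGYYGGGG
RGGGGGGG
RGGGYGGG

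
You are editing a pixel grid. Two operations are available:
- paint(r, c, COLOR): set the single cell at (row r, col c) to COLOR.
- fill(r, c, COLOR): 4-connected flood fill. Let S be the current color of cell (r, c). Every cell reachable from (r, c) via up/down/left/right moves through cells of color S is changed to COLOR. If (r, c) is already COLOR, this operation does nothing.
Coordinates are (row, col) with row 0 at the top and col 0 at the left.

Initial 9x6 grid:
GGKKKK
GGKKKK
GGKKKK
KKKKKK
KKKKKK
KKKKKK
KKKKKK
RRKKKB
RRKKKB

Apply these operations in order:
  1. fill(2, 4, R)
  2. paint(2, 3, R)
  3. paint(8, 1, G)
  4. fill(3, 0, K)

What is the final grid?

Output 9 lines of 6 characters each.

After op 1 fill(2,4,R) [42 cells changed]:
GGRRRR
GGRRRR
GGRRRR
RRRRRR
RRRRRR
RRRRRR
RRRRRR
RRRRRB
RRRRRB
After op 2 paint(2,3,R):
GGRRRR
GGRRRR
GGRRRR
RRRRRR
RRRRRR
RRRRRR
RRRRRR
RRRRRB
RRRRRB
After op 3 paint(8,1,G):
GGRRRR
GGRRRR
GGRRRR
RRRRRR
RRRRRR
RRRRRR
RRRRRR
RRRRRB
RGRRRB
After op 4 fill(3,0,K) [45 cells changed]:
GGKKKK
GGKKKK
GGKKKK
KKKKKK
KKKKKK
KKKKKK
KKKKKK
KKKKKB
KGKKKB

Answer: GGKKKK
GGKKKK
GGKKKK
KKKKKK
KKKKKK
KKKKKK
KKKKKK
KKKKKB
KGKKKB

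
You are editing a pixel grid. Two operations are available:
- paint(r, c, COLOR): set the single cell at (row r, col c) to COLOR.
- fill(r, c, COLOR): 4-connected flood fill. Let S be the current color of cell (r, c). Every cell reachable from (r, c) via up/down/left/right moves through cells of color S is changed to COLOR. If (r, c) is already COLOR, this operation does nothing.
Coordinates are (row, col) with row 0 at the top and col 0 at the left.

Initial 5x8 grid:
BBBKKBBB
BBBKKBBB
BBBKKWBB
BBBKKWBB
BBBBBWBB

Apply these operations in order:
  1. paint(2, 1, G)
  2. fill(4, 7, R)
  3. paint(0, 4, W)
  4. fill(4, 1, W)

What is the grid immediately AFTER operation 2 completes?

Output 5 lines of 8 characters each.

After op 1 paint(2,1,G):
BBBKKBBB
BBBKKBBB
BGBKKWBB
BBBKKWBB
BBBBBWBB
After op 2 fill(4,7,R) [12 cells changed]:
BBBKKRRR
BBBKKRRR
BGBKKWRR
BBBKKWRR
BBBBBWRR

Answer: BBBKKRRR
BBBKKRRR
BGBKKWRR
BBBKKWRR
BBBBBWRR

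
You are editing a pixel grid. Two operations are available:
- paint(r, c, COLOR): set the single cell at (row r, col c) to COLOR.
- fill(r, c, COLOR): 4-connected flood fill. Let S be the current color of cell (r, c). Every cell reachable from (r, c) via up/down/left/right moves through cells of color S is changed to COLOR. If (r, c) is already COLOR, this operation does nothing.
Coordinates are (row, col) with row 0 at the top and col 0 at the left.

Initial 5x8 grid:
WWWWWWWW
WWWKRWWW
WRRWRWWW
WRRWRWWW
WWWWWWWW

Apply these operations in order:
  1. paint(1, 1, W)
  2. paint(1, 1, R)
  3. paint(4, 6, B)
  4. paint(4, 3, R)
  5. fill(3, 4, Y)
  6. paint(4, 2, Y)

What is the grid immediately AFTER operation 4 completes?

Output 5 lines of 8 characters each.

After op 1 paint(1,1,W):
WWWWWWWW
WWWKRWWW
WRRWRWWW
WRRWRWWW
WWWWWWWW
After op 2 paint(1,1,R):
WWWWWWWW
WRWKRWWW
WRRWRWWW
WRRWRWWW
WWWWWWWW
After op 3 paint(4,6,B):
WWWWWWWW
WRWKRWWW
WRRWRWWW
WRRWRWWW
WWWWWWBW
After op 4 paint(4,3,R):
WWWWWWWW
WRWKRWWW
WRRWRWWW
WRRWRWWW
WWWRWWBW

Answer: WWWWWWWW
WRWKRWWW
WRRWRWWW
WRRWRWWW
WWWRWWBW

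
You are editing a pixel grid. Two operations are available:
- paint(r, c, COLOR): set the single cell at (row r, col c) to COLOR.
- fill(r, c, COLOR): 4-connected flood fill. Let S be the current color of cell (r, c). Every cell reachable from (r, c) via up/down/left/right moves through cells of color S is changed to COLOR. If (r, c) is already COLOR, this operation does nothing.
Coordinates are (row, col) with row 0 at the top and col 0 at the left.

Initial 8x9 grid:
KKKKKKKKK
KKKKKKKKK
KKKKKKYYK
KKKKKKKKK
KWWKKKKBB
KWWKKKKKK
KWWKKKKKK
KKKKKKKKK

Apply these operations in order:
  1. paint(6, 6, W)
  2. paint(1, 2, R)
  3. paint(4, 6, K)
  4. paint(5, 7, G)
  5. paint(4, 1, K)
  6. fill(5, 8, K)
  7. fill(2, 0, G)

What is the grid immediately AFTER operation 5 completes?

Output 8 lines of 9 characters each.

Answer: KKKKKKKKK
KKRKKKKKK
KKKKKKYYK
KKKKKKKKK
KKWKKKKBB
KWWKKKKGK
KWWKKKWKK
KKKKKKKKK

Derivation:
After op 1 paint(6,6,W):
KKKKKKKKK
KKKKKKKKK
KKKKKKYYK
KKKKKKKKK
KWWKKKKBB
KWWKKKKKK
KWWKKKWKK
KKKKKKKKK
After op 2 paint(1,2,R):
KKKKKKKKK
KKRKKKKKK
KKKKKKYYK
KKKKKKKKK
KWWKKKKBB
KWWKKKKKK
KWWKKKWKK
KKKKKKKKK
After op 3 paint(4,6,K):
KKKKKKKKK
KKRKKKKKK
KKKKKKYYK
KKKKKKKKK
KWWKKKKBB
KWWKKKKKK
KWWKKKWKK
KKKKKKKKK
After op 4 paint(5,7,G):
KKKKKKKKK
KKRKKKKKK
KKKKKKYYK
KKKKKKKKK
KWWKKKKBB
KWWKKKKGK
KWWKKKWKK
KKKKKKKKK
After op 5 paint(4,1,K):
KKKKKKKKK
KKRKKKKKK
KKKKKKYYK
KKKKKKKKK
KKWKKKKBB
KWWKKKKGK
KWWKKKWKK
KKKKKKKKK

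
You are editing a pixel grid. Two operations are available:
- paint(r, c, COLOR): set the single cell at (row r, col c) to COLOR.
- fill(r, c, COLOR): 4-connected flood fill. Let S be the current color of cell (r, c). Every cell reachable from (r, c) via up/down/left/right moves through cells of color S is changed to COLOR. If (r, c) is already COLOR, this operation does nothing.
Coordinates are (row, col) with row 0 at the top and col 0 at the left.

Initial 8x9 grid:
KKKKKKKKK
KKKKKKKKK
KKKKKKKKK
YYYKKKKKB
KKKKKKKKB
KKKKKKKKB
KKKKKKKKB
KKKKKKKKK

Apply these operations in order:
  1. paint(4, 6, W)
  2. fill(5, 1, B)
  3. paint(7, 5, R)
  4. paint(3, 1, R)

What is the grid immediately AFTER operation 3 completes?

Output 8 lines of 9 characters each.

Answer: BBBBBBBBB
BBBBBBBBB
BBBBBBBBB
YYYBBBBBB
BBBBBBWBB
BBBBBBBBB
BBBBBBBBB
BBBBBRBBB

Derivation:
After op 1 paint(4,6,W):
KKKKKKKKK
KKKKKKKKK
KKKKKKKKK
YYYKKKKKB
KKKKKKWKB
KKKKKKKKB
KKKKKKKKB
KKKKKKKKK
After op 2 fill(5,1,B) [64 cells changed]:
BBBBBBBBB
BBBBBBBBB
BBBBBBBBB
YYYBBBBBB
BBBBBBWBB
BBBBBBBBB
BBBBBBBBB
BBBBBBBBB
After op 3 paint(7,5,R):
BBBBBBBBB
BBBBBBBBB
BBBBBBBBB
YYYBBBBBB
BBBBBBWBB
BBBBBBBBB
BBBBBBBBB
BBBBBRBBB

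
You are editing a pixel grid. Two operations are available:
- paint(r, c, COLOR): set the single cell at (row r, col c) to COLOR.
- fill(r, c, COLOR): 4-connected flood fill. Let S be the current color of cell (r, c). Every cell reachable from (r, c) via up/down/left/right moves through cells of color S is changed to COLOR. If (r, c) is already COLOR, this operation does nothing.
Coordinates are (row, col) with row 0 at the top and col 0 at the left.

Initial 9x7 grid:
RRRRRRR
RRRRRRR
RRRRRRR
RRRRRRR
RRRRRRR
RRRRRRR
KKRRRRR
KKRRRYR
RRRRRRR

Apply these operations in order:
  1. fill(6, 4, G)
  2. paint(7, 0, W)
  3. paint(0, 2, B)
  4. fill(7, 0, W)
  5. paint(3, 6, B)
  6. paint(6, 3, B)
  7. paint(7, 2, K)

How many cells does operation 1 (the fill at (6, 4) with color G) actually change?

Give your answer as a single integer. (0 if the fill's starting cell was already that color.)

After op 1 fill(6,4,G) [58 cells changed]:
GGGGGGG
GGGGGGG
GGGGGGG
GGGGGGG
GGGGGGG
GGGGGGG
KKGGGGG
KKGGGYG
GGGGGGG

Answer: 58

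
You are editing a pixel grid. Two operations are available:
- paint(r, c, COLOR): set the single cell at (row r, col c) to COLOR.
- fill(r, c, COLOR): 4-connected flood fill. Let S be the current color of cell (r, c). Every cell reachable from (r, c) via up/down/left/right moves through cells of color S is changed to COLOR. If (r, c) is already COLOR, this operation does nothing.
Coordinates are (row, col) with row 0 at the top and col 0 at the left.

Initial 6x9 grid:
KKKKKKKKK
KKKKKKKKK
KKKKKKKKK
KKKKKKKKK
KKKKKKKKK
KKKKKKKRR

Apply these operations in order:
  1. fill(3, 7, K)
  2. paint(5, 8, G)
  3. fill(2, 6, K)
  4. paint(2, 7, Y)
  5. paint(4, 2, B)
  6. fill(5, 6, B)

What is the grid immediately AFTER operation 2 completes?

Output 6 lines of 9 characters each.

Answer: KKKKKKKKK
KKKKKKKKK
KKKKKKKKK
KKKKKKKKK
KKKKKKKKK
KKKKKKKRG

Derivation:
After op 1 fill(3,7,K) [0 cells changed]:
KKKKKKKKK
KKKKKKKKK
KKKKKKKKK
KKKKKKKKK
KKKKKKKKK
KKKKKKKRR
After op 2 paint(5,8,G):
KKKKKKKKK
KKKKKKKKK
KKKKKKKKK
KKKKKKKKK
KKKKKKKKK
KKKKKKKRG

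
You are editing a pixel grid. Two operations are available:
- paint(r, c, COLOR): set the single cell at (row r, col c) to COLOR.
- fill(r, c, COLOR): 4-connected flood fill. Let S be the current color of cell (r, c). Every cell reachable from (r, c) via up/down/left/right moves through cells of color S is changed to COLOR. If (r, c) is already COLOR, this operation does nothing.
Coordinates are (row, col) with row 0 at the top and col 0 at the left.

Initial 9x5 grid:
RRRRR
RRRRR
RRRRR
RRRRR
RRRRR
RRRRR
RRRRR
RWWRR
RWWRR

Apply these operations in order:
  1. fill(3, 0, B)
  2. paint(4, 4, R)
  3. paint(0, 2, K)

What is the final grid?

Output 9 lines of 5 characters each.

After op 1 fill(3,0,B) [41 cells changed]:
BBBBB
BBBBB
BBBBB
BBBBB
BBBBB
BBBBB
BBBBB
BWWBB
BWWBB
After op 2 paint(4,4,R):
BBBBB
BBBBB
BBBBB
BBBBB
BBBBR
BBBBB
BBBBB
BWWBB
BWWBB
After op 3 paint(0,2,K):
BBKBB
BBBBB
BBBBB
BBBBB
BBBBR
BBBBB
BBBBB
BWWBB
BWWBB

Answer: BBKBB
BBBBB
BBBBB
BBBBB
BBBBR
BBBBB
BBBBB
BWWBB
BWWBB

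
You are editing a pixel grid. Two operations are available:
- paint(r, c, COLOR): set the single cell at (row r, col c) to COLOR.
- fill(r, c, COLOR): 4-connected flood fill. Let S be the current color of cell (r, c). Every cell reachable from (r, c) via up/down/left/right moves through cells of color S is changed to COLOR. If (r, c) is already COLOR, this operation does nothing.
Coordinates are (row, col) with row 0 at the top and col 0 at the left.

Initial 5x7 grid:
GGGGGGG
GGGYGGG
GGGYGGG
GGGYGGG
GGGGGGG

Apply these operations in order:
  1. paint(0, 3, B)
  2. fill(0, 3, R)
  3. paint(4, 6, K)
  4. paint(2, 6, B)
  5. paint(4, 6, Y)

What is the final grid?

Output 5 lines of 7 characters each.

After op 1 paint(0,3,B):
GGGBGGG
GGGYGGG
GGGYGGG
GGGYGGG
GGGGGGG
After op 2 fill(0,3,R) [1 cells changed]:
GGGRGGG
GGGYGGG
GGGYGGG
GGGYGGG
GGGGGGG
After op 3 paint(4,6,K):
GGGRGGG
GGGYGGG
GGGYGGG
GGGYGGG
GGGGGGK
After op 4 paint(2,6,B):
GGGRGGG
GGGYGGG
GGGYGGB
GGGYGGG
GGGGGGK
After op 5 paint(4,6,Y):
GGGRGGG
GGGYGGG
GGGYGGB
GGGYGGG
GGGGGGY

Answer: GGGRGGG
GGGYGGG
GGGYGGB
GGGYGGG
GGGGGGY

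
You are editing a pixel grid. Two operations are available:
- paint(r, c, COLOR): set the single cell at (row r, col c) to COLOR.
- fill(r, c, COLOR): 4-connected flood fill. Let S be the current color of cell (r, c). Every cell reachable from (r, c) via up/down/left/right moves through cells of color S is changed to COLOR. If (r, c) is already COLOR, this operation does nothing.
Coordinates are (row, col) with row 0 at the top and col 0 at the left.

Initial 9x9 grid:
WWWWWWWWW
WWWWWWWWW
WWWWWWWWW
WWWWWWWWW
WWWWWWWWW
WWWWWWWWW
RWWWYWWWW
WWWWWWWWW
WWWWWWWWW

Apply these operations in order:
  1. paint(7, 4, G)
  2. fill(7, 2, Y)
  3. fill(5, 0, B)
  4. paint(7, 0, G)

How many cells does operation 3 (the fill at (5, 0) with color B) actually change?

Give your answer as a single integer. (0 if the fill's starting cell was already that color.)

After op 1 paint(7,4,G):
WWWWWWWWW
WWWWWWWWW
WWWWWWWWW
WWWWWWWWW
WWWWWWWWW
WWWWWWWWW
RWWWYWWWW
WWWWGWWWW
WWWWWWWWW
After op 2 fill(7,2,Y) [78 cells changed]:
YYYYYYYYY
YYYYYYYYY
YYYYYYYYY
YYYYYYYYY
YYYYYYYYY
YYYYYYYYY
RYYYYYYYY
YYYYGYYYY
YYYYYYYYY
After op 3 fill(5,0,B) [79 cells changed]:
BBBBBBBBB
BBBBBBBBB
BBBBBBBBB
BBBBBBBBB
BBBBBBBBB
BBBBBBBBB
RBBBBBBBB
BBBBGBBBB
BBBBBBBBB

Answer: 79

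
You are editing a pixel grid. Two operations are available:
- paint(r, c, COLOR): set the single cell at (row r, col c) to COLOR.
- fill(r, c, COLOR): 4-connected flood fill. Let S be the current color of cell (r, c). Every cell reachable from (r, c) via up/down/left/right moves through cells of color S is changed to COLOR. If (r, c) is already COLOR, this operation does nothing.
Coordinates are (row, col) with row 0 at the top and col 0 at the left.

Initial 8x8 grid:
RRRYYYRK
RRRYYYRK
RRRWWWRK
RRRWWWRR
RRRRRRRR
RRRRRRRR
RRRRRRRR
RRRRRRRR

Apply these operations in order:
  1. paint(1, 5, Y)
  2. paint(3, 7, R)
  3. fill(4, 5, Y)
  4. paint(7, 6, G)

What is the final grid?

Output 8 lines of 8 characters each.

After op 1 paint(1,5,Y):
RRRYYYRK
RRRYYYRK
RRRWWWRK
RRRWWWRR
RRRRRRRR
RRRRRRRR
RRRRRRRR
RRRRRRRR
After op 2 paint(3,7,R):
RRRYYYRK
RRRYYYRK
RRRWWWRK
RRRWWWRR
RRRRRRRR
RRRRRRRR
RRRRRRRR
RRRRRRRR
After op 3 fill(4,5,Y) [49 cells changed]:
YYYYYYYK
YYYYYYYK
YYYWWWYK
YYYWWWYY
YYYYYYYY
YYYYYYYY
YYYYYYYY
YYYYYYYY
After op 4 paint(7,6,G):
YYYYYYYK
YYYYYYYK
YYYWWWYK
YYYWWWYY
YYYYYYYY
YYYYYYYY
YYYYYYYY
YYYYYYGY

Answer: YYYYYYYK
YYYYYYYK
YYYWWWYK
YYYWWWYY
YYYYYYYY
YYYYYYYY
YYYYYYYY
YYYYYYGY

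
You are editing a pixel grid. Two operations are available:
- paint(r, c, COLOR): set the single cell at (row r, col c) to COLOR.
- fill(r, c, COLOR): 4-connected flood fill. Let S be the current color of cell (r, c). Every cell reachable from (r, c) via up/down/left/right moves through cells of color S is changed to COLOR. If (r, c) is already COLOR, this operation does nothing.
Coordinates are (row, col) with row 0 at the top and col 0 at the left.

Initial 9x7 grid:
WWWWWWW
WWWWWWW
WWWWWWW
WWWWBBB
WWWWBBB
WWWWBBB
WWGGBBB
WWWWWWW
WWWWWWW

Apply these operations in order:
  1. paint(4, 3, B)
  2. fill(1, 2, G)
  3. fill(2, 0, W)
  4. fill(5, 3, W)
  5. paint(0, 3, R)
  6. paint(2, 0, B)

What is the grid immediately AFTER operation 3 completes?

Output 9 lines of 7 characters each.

Answer: WWWWWWW
WWWWWWW
WWWWWWW
WWWWBBB
WWWBBBB
WWWWBBB
WWWWBBB
WWWWWWW
WWWWWWW

Derivation:
After op 1 paint(4,3,B):
WWWWWWW
WWWWWWW
WWWWWWW
WWWWBBB
WWWBBBB
WWWWBBB
WWGGBBB
WWWWWWW
WWWWWWW
After op 2 fill(1,2,G) [48 cells changed]:
GGGGGGG
GGGGGGG
GGGGGGG
GGGGBBB
GGGBBBB
GGGGBBB
GGGGBBB
GGGGGGG
GGGGGGG
After op 3 fill(2,0,W) [50 cells changed]:
WWWWWWW
WWWWWWW
WWWWWWW
WWWWBBB
WWWBBBB
WWWWBBB
WWWWBBB
WWWWWWW
WWWWWWW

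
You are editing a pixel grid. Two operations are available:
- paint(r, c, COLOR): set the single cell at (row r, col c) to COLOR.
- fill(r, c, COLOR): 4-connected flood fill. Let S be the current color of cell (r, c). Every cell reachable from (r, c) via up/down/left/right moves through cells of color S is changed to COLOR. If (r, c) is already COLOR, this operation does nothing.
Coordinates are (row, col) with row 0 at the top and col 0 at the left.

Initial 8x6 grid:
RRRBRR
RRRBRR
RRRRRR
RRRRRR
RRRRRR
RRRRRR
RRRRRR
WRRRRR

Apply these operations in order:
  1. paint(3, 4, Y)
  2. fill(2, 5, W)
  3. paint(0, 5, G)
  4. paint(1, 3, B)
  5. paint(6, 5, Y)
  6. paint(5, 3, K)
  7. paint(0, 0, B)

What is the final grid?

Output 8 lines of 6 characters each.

Answer: BWWBWG
WWWBWW
WWWWWW
WWWWYW
WWWWWW
WWWKWW
WWWWWY
WWWWWW

Derivation:
After op 1 paint(3,4,Y):
RRRBRR
RRRBRR
RRRRRR
RRRRYR
RRRRRR
RRRRRR
RRRRRR
WRRRRR
After op 2 fill(2,5,W) [44 cells changed]:
WWWBWW
WWWBWW
WWWWWW
WWWWYW
WWWWWW
WWWWWW
WWWWWW
WWWWWW
After op 3 paint(0,5,G):
WWWBWG
WWWBWW
WWWWWW
WWWWYW
WWWWWW
WWWWWW
WWWWWW
WWWWWW
After op 4 paint(1,3,B):
WWWBWG
WWWBWW
WWWWWW
WWWWYW
WWWWWW
WWWWWW
WWWWWW
WWWWWW
After op 5 paint(6,5,Y):
WWWBWG
WWWBWW
WWWWWW
WWWWYW
WWWWWW
WWWWWW
WWWWWY
WWWWWW
After op 6 paint(5,3,K):
WWWBWG
WWWBWW
WWWWWW
WWWWYW
WWWWWW
WWWKWW
WWWWWY
WWWWWW
After op 7 paint(0,0,B):
BWWBWG
WWWBWW
WWWWWW
WWWWYW
WWWWWW
WWWKWW
WWWWWY
WWWWWW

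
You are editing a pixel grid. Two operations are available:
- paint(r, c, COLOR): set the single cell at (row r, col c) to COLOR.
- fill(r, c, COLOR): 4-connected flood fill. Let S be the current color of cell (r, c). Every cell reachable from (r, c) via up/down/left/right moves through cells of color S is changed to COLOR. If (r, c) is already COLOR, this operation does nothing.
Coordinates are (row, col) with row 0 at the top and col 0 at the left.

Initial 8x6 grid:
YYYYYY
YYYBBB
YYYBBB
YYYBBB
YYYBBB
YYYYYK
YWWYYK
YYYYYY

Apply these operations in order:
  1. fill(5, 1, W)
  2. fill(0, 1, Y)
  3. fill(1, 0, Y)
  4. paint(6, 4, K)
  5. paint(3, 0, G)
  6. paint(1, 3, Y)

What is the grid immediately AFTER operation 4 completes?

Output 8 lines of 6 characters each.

Answer: YYYYYY
YYYBBB
YYYBBB
YYYBBB
YYYBBB
YYYYYK
YYYYKK
YYYYYY

Derivation:
After op 1 fill(5,1,W) [32 cells changed]:
WWWWWW
WWWBBB
WWWBBB
WWWBBB
WWWBBB
WWWWWK
WWWWWK
WWWWWW
After op 2 fill(0,1,Y) [34 cells changed]:
YYYYYY
YYYBBB
YYYBBB
YYYBBB
YYYBBB
YYYYYK
YYYYYK
YYYYYY
After op 3 fill(1,0,Y) [0 cells changed]:
YYYYYY
YYYBBB
YYYBBB
YYYBBB
YYYBBB
YYYYYK
YYYYYK
YYYYYY
After op 4 paint(6,4,K):
YYYYYY
YYYBBB
YYYBBB
YYYBBB
YYYBBB
YYYYYK
YYYYKK
YYYYYY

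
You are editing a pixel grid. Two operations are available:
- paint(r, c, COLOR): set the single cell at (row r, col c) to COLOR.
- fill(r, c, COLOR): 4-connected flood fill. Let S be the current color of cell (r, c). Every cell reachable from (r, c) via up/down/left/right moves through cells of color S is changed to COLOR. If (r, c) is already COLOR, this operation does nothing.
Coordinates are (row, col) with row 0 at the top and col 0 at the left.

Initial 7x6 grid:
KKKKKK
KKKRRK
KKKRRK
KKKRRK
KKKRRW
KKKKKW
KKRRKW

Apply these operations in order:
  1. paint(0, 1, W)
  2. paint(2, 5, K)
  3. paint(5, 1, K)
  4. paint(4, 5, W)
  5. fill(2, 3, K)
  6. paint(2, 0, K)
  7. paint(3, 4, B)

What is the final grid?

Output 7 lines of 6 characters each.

Answer: KWKKKK
KKKKKK
KKKKKK
KKKKBK
KKKKKW
KKKKKW
KKRRKW

Derivation:
After op 1 paint(0,1,W):
KWKKKK
KKKRRK
KKKRRK
KKKRRK
KKKRRW
KKKKKW
KKRRKW
After op 2 paint(2,5,K):
KWKKKK
KKKRRK
KKKRRK
KKKRRK
KKKRRW
KKKKKW
KKRRKW
After op 3 paint(5,1,K):
KWKKKK
KKKRRK
KKKRRK
KKKRRK
KKKRRW
KKKKKW
KKRRKW
After op 4 paint(4,5,W):
KWKKKK
KKKRRK
KKKRRK
KKKRRK
KKKRRW
KKKKKW
KKRRKW
After op 5 fill(2,3,K) [8 cells changed]:
KWKKKK
KKKKKK
KKKKKK
KKKKKK
KKKKKW
KKKKKW
KKRRKW
After op 6 paint(2,0,K):
KWKKKK
KKKKKK
KKKKKK
KKKKKK
KKKKKW
KKKKKW
KKRRKW
After op 7 paint(3,4,B):
KWKKKK
KKKKKK
KKKKKK
KKKKBK
KKKKKW
KKKKKW
KKRRKW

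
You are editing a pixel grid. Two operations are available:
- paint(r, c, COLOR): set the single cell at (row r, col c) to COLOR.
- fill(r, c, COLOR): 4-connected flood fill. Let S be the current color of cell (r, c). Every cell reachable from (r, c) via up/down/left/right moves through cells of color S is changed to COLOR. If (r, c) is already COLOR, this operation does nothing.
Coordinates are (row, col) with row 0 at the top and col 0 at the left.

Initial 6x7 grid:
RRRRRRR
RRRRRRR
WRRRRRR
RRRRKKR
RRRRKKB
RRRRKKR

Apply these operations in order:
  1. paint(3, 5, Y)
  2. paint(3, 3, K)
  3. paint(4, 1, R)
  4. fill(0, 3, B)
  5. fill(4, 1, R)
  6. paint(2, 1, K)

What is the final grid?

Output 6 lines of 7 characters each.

Answer: RRRRRRR
RRRRRRR
WKRRRRR
RRRKKYR
RRRRKKR
RRRRKKR

Derivation:
After op 1 paint(3,5,Y):
RRRRRRR
RRRRRRR
WRRRRRR
RRRRKYR
RRRRKKB
RRRRKKR
After op 2 paint(3,3,K):
RRRRRRR
RRRRRRR
WRRRRRR
RRRKKYR
RRRRKKB
RRRRKKR
After op 3 paint(4,1,R):
RRRRRRR
RRRRRRR
WRRRRRR
RRRKKYR
RRRRKKB
RRRRKKR
After op 4 fill(0,3,B) [32 cells changed]:
BBBBBBB
BBBBBBB
WBBBBBB
BBBKKYB
BBBBKKB
BBBBKKR
After op 5 fill(4,1,R) [33 cells changed]:
RRRRRRR
RRRRRRR
WRRRRRR
RRRKKYR
RRRRKKR
RRRRKKR
After op 6 paint(2,1,K):
RRRRRRR
RRRRRRR
WKRRRRR
RRRKKYR
RRRRKKR
RRRRKKR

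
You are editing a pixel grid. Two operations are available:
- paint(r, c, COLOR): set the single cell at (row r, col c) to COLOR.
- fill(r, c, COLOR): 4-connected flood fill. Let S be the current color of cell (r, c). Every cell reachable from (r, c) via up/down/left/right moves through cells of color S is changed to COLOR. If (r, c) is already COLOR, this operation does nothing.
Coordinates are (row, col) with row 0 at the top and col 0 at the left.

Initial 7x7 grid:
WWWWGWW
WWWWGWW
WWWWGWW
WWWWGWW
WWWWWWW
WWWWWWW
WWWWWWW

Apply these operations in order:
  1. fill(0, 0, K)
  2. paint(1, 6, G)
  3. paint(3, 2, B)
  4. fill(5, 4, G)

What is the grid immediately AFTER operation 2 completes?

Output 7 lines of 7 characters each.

After op 1 fill(0,0,K) [45 cells changed]:
KKKKGKK
KKKKGKK
KKKKGKK
KKKKGKK
KKKKKKK
KKKKKKK
KKKKKKK
After op 2 paint(1,6,G):
KKKKGKK
KKKKGKG
KKKKGKK
KKKKGKK
KKKKKKK
KKKKKKK
KKKKKKK

Answer: KKKKGKK
KKKKGKG
KKKKGKK
KKKKGKK
KKKKKKK
KKKKKKK
KKKKKKK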